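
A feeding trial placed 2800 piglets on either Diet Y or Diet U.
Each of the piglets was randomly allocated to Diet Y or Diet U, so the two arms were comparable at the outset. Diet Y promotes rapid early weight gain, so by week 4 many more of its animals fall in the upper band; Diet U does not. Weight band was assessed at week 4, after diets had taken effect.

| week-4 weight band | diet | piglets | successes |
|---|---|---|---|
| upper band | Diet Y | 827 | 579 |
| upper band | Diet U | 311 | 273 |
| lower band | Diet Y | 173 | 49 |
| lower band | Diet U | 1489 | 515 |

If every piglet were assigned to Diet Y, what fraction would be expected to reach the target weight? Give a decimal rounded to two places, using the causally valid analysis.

The week-4 weight band-specific comparison favours Diet U throughout, but the pooled figures favour Diet Y. The question is whether to condition on week-4 weight band.
Week-4 weight band is recorded after the diet and is itself shifted by it — it sits on the causal path from diet to outcome. Conditioning on a mediator would strip out part of the effect we want; the pooled comparison gives the total causal effect.
So P(outcome | do(Diet Y)) is just the pooled rate for Diet Y: 628/1000 = 0.628.

0.63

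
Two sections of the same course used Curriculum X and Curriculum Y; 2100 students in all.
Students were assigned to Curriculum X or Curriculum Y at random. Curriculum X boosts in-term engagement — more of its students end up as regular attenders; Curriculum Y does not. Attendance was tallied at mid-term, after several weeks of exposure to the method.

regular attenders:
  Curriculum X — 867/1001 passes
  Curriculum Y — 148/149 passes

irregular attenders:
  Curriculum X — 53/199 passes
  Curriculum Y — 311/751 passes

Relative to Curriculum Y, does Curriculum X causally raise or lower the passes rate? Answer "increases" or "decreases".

increases

The mid-term attendance-specific comparison favours Curriculum Y throughout, but the pooled figures favour Curriculum X. The question is whether to condition on mid-term attendance.
Mid-term attendance lies on the pathway teaching method → mid-term attendance → outcome, so adjusting for it blocks the indirect effect. For the total causal effect of teaching method, use the unadjusted pooled rates.
Pooled: Curriculum X 76.7% vs Curriculum Y 51.0%; Curriculum X is higher overall.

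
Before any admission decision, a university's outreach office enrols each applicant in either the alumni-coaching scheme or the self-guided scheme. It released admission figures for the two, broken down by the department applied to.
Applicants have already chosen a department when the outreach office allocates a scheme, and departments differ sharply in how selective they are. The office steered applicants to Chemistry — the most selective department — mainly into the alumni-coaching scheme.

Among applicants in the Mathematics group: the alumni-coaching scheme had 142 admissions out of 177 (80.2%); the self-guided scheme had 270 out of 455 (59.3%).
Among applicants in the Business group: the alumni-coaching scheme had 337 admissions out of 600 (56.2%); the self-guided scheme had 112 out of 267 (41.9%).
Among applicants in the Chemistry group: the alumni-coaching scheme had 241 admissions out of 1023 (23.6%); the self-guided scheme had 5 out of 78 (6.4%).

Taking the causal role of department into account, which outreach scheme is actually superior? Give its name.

The imbalance in department arose from how applicants were allocated, not from anything the outreach scheme did; and department independently affects the outcome. The pooled gap is confounded — condition on department.
Within each level — Mathematics: 80.2% vs 59.3%; Business: 56.2% vs 41.9%; Chemistry: 23.6% vs 6.4% — the alumni-coaching scheme is higher every time.

the alumni-coaching scheme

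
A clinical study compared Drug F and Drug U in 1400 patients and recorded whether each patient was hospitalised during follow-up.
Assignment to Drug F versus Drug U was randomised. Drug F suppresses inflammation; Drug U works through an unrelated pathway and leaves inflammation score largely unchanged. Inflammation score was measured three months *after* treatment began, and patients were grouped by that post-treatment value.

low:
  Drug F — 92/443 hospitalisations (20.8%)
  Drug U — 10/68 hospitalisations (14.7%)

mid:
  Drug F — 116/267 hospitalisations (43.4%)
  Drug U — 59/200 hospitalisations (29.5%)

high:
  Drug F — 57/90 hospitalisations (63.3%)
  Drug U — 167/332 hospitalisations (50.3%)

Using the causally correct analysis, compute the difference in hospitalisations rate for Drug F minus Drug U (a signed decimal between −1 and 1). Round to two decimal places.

The inflammation score-specific comparison favours Drug U throughout, but the pooled figures favour Drug F. The question is whether to condition on inflammation score.
The distribution of inflammation score is itself part of what the drug does — it is an intermediate outcome. Holding it fixed would remove that part of the effect; the total effect is the pooled difference.
The causal difference is the pooled difference: 0.331 − 0.393 = -0.062.

-0.06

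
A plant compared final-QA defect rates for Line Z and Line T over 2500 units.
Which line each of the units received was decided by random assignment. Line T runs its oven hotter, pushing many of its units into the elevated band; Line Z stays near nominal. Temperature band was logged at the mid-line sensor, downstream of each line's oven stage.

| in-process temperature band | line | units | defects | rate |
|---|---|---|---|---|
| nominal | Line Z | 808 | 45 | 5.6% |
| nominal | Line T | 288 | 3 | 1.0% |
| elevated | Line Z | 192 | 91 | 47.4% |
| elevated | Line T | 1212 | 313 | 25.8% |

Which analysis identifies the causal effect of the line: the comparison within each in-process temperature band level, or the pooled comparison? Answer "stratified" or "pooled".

pooled

Because the line influences in-process temperature band, in-process temperature band is a post-treatment mediator, not a confounder. Stratifying on it would bias the estimate; the causal effect is the crude pooled difference.
Pooled: Line Z 13.6% vs Line T 21.1%; Line Z is lower overall.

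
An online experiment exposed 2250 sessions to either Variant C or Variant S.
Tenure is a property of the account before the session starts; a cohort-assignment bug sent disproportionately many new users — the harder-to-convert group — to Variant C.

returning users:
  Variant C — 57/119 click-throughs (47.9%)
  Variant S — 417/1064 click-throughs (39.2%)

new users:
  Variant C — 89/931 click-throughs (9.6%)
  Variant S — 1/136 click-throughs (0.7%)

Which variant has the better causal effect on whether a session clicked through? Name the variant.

Variant C

Nothing the variant does changes user tenure; the imbalance is an allocation artefact. With user tenure also predicting the outcome, the pooled figure is confounded, and the within-stratum comparison is the causal one.
Within each level — returning users: 47.9% vs 39.2%; new users: 9.6% vs 0.7% — Variant C is higher every time.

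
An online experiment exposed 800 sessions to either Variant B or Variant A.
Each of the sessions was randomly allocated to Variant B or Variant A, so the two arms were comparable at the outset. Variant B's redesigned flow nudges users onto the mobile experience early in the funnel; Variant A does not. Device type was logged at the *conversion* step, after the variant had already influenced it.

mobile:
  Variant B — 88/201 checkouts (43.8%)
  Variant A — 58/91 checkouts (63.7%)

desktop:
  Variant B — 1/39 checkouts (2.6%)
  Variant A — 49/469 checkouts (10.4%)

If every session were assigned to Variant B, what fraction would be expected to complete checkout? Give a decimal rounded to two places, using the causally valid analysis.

0.37

The stratified and pooled comparisons disagree (Variant A wins within each device type; Variant B wins overall), so the answer turns on the causal role of device type.
Device type here is a post-treatment variable shaped by the variant; conditioning on it would introduce bias rather than remove it. The overall comparison is the causal one.
So P(outcome | do(Variant B)) is just the pooled rate for Variant B: 89/240 = 0.371.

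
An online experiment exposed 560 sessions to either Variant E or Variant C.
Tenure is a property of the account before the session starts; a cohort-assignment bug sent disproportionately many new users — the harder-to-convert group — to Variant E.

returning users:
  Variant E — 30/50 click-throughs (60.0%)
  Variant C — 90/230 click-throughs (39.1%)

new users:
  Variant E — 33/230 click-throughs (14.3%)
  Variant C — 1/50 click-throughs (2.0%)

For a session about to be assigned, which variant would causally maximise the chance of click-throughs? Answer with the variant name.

Variant E is higher inside every user tenure stratum but Variant C is higher in aggregate. Whether to stratify depends on how user tenure relates to the variant.
User tenure differs across variants for reasons unrelated to any effect of the variant itself, and it separately predicts the outcome — a classic confounder. We must compare within user tenure levels.
Within each level — returning users: 60.0% vs 39.1%; new users: 14.3% vs 2.0% — Variant E is higher every time.

Variant E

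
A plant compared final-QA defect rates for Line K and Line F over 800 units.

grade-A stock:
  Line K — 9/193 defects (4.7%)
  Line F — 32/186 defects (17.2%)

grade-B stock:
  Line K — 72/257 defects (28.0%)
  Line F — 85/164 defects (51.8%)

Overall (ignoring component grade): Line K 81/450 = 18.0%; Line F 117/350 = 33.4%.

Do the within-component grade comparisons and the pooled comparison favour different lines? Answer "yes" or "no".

Within each component grade level (grade-A stock 4.7% vs 17.2%; grade-B stock 28.0% vs 51.8%), Line K has the lower rate every time. Pooled: 18.0% vs 33.4% — Line K has the lower rate overall. They agree.

no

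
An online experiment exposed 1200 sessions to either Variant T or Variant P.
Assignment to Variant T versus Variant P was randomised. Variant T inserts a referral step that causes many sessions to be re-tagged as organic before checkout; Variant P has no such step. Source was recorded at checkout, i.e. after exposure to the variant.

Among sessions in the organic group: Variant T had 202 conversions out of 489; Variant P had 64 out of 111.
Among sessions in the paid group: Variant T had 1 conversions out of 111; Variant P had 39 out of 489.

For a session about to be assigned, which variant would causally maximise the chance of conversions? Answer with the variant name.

Variant T

The traffic source-specific comparison favours Variant P throughout, but the pooled figures favour Variant T. The question is whether to condition on traffic source.
Because the variant influences traffic source, traffic source is a post-treatment mediator, not a confounder. Stratifying on it would bias the estimate; the causal effect is the crude pooled difference.
Pooled: Variant T 33.8% vs Variant P 17.2%; Variant T is higher overall.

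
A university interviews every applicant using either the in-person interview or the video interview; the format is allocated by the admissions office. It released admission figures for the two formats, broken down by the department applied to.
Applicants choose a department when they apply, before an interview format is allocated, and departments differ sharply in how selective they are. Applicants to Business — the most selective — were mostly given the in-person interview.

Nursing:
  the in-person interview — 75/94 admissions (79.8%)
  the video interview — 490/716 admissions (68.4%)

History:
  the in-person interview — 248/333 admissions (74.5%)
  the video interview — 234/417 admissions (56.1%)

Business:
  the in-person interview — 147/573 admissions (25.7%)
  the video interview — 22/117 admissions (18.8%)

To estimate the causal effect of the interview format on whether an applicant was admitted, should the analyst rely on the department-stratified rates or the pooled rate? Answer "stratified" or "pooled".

Department satisfies the back-door criterion: it is not a descendant of the interview format, and it blocks the spurious path from interview format to outcome. Adjusting for it (i.e., using the within-department rates) gives the causal effect.
Within each level — Nursing: 79.8% vs 68.4%; History: 74.5% vs 56.1%; Business: 25.7% vs 18.8% — the in-person interview is higher every time.

stratified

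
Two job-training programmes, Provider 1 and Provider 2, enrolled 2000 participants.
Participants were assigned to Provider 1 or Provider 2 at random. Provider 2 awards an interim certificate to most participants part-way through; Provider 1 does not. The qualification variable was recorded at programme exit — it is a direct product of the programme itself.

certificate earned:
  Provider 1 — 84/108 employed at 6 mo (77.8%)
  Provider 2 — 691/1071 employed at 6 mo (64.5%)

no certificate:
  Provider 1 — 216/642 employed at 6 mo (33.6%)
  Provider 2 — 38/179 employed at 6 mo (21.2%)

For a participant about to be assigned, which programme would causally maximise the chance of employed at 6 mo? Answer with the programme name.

Provider 2

The qualification attained during the programme-specific comparison favours Provider 1 throughout, but the pooled figures favour Provider 2. The question is whether to condition on qualification attained during the programme.
Stratifying would compare programmes among participants the programmes themselves sorted into qualification attained during the programme groups — a form of selection on an intermediate. The unconditioned pooled rates give the total causal effect.
Pooled: Provider 1 40.0% vs Provider 2 58.3%; Provider 2 is higher overall.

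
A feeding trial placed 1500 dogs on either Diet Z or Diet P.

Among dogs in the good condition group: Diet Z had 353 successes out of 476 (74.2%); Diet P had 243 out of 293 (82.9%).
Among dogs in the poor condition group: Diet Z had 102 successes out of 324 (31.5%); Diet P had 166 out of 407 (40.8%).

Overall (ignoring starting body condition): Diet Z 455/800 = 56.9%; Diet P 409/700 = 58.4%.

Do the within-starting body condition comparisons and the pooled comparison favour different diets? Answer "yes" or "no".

Within each starting body condition level (good condition 74.2% vs 82.9%; poor condition 31.5% vs 40.8%), Diet P has the higher rate every time. Pooled: 56.9% vs 58.4% — Diet P has the higher rate overall. They agree.

no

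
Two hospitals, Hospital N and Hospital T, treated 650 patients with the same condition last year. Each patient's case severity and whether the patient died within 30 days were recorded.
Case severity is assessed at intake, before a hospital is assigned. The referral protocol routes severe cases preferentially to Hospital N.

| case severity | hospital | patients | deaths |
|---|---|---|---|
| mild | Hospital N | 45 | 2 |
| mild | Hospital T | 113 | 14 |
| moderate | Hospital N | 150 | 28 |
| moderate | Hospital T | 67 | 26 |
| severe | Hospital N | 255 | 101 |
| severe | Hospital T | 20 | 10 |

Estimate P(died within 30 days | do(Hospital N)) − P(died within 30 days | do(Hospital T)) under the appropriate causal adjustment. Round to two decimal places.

Case severity satisfies the back-door criterion: it is not a descendant of the hospital, and it blocks the spurious path from hospital to outcome. Adjusting for it (i.e., using the within-case severity rates) gives the causal effect.
Adjusting over the population distribution of case severity: 0.243·(0.044−0.124) + 0.334·(0.187−0.388) + 0.423·(0.396−0.500) = -0.131.

-0.13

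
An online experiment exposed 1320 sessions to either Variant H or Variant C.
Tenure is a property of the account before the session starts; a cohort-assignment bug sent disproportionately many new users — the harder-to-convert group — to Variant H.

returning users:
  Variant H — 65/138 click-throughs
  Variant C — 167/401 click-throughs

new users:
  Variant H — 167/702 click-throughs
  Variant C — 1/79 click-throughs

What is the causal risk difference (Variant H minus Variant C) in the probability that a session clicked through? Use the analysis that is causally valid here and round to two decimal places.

+0.16

User tenure satisfies the back-door criterion: it is not a descendant of the variant, and it blocks the spurious path from variant to outcome. Adjusting for it (i.e., using the within-user tenure rates) gives the causal effect.
Adjusting over the population distribution of user tenure: 0.408·(0.471−0.416) + 0.592·(0.238−0.013) = +0.156.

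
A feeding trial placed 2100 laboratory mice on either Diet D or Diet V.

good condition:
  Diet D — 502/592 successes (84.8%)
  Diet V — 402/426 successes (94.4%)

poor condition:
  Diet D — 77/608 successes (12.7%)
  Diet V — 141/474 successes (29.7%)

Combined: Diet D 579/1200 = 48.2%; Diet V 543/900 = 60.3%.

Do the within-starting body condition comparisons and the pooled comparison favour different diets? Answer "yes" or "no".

Within each starting body condition level (good condition 84.8% vs 94.4%; poor condition 12.7% vs 29.7%), Diet V has the higher rate every time. Pooled: 48.2% vs 60.3% — Diet V has the higher rate overall. They agree.

no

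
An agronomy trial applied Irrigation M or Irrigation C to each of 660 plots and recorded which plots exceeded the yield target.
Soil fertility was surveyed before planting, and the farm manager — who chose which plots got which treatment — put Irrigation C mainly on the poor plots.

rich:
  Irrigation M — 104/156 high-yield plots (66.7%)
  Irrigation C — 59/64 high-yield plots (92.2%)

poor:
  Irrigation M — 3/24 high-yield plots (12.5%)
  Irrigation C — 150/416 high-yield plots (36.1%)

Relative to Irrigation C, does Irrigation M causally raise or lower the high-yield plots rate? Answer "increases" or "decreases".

Within every soil fertility level Irrigation C has the higher rate, yet pooled Irrigation M does — Simpson's reversal.
The imbalance in soil fertility arose from how plots were allocated, not from anything the irrigation did; and soil fertility independently affects the outcome. The pooled gap is confounded — condition on soil fertility.
Within each level — rich: 66.7% vs 92.2%; poor: 12.5% vs 36.1% — Irrigation C is higher every time.

decreases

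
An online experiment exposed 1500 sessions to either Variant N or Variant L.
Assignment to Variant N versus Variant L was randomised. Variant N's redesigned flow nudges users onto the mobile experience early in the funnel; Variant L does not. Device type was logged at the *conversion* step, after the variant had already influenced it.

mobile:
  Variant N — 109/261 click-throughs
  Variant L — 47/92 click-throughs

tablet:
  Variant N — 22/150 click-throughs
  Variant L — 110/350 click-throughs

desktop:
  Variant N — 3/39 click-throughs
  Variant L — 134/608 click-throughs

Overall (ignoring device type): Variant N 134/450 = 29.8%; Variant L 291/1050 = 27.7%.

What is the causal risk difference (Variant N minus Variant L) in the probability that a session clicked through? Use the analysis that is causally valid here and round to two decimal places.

+0.02

Because the variant influences device type, device type is a post-treatment mediator, not a confounder. Stratifying on it would bias the estimate; the causal effect is the crude pooled difference.
The causal difference is the pooled difference: 0.298 − 0.277 = +0.021.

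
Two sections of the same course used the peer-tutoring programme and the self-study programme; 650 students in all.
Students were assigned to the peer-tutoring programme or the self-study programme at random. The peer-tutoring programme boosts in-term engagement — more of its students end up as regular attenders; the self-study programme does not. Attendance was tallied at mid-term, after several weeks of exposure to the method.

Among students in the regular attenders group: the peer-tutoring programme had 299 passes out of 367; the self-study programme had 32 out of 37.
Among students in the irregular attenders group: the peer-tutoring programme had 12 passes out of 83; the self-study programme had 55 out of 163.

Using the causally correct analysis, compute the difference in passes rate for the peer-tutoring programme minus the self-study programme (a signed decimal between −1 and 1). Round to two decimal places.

+0.26

Because the teaching method influences mid-term attendance, mid-term attendance is a post-treatment mediator, not a confounder. Stratifying on it would bias the estimate; the causal effect is the crude pooled difference.
The causal difference is the pooled difference: 0.691 − 0.435 = +0.256.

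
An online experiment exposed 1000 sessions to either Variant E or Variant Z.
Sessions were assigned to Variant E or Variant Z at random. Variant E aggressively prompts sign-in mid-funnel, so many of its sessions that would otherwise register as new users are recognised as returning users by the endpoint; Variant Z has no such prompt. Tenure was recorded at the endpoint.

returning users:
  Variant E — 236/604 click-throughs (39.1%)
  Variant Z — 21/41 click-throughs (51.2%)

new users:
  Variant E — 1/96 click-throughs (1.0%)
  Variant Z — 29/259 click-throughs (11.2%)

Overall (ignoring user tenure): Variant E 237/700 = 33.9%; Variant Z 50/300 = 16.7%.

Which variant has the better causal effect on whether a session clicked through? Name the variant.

Variant E

The user tenure-specific comparison favours Variant Z throughout, but the pooled figures favour Variant E. The question is whether to condition on user tenure.
User tenure here is a post-treatment variable shaped by the variant; conditioning on it would introduce bias rather than remove it. The overall comparison is the causal one.
Pooled: Variant E 33.9% vs Variant Z 16.7%; Variant E is higher overall.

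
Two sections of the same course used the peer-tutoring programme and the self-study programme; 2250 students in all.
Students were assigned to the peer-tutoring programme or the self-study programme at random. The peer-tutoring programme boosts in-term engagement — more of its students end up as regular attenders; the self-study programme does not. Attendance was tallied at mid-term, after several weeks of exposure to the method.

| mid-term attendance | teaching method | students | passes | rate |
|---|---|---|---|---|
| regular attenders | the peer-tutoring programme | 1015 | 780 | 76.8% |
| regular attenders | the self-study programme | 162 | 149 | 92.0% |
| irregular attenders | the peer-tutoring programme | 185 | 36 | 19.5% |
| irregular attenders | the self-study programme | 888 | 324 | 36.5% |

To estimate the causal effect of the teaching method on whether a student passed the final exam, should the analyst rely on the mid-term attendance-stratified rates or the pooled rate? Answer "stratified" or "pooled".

Mid-term attendance is downstream of the teaching method. One should not condition on a consequence of treatment, so the overall rates are the right comparison.
Pooled: the peer-tutoring programme 68.0% vs the self-study programme 45.0%; the peer-tutoring programme is higher overall.

pooled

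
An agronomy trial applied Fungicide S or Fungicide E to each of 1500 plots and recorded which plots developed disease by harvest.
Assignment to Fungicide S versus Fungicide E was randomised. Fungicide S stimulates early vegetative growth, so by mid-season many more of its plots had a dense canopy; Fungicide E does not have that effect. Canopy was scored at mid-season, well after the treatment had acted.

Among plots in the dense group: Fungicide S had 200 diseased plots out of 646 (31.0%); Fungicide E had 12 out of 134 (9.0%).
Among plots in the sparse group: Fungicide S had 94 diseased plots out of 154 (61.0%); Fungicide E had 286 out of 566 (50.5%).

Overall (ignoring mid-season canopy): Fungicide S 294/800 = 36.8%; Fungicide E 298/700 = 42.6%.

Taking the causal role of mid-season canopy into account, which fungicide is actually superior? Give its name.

The stratified and pooled comparisons disagree (Fungicide E wins within each mid-season canopy; Fungicide S wins overall), so the answer turns on the causal role of mid-season canopy.
Mid-season canopy is recorded after the fungicide and is itself shifted by it — it sits on the causal path from fungicide to outcome. Conditioning on a mediator would strip out part of the effect we want; the pooled comparison gives the total causal effect.
Pooled: Fungicide S 36.8% vs Fungicide E 42.6%; Fungicide S is lower overall.

Fungicide S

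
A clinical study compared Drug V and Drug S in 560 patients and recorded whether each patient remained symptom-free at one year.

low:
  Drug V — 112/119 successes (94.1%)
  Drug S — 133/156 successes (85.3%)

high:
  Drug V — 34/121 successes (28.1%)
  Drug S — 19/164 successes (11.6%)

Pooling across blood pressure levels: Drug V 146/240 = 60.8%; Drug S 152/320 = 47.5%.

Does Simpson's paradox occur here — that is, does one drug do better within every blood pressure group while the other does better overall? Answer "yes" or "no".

Within each blood pressure level (low 94.1% vs 85.3%; high 28.1% vs 11.6%), Drug V has the higher rate every time. Pooled: 60.8% vs 47.5% — Drug V has the higher rate overall. They agree.

no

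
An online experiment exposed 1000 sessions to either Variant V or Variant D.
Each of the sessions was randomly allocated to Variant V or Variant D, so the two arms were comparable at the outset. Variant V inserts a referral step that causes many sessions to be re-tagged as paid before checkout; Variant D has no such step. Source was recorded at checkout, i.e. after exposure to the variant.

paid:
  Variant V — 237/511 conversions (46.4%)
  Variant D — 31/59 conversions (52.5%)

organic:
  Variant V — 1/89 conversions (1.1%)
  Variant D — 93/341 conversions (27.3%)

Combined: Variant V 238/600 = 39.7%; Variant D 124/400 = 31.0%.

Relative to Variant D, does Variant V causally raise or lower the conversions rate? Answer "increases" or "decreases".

increases

Stratifying would compare variants among sessions the variants themselves sorted into traffic source groups — a form of selection on an intermediate. The unconditioned pooled rates give the total causal effect.
Pooled: Variant V 39.7% vs Variant D 31.0%; Variant V is higher overall.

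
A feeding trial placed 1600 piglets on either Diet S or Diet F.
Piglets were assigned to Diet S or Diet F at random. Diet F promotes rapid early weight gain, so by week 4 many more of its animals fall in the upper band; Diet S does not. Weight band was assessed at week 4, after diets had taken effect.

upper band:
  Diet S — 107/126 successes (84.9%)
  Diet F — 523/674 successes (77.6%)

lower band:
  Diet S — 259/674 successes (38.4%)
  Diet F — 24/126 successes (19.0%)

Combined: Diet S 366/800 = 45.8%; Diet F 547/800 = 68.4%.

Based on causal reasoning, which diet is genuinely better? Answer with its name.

Diet F

The stratified and pooled comparisons disagree (Diet S wins within each week-4 weight band; Diet F wins overall), so the answer turns on the causal role of week-4 weight band.
Week-4 weight band is downstream of the diet. One should not condition on a consequence of treatment, so the overall rates are the right comparison.
Pooled: Diet S 45.8% vs Diet F 68.4%; Diet F is higher overall.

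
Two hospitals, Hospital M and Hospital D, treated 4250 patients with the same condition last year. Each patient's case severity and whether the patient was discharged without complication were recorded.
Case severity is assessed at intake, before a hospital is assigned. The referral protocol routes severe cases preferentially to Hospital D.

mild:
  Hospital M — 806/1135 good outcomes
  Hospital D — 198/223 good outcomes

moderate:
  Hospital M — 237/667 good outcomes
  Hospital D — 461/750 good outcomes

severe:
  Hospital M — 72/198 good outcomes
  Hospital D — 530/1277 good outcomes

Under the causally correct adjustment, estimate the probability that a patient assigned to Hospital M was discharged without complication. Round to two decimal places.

0.47

Within every case severity level Hospital D has the higher rate, yet pooled Hospital M does — Simpson's reversal.
The imbalance in case severity arose from how patients were allocated, not from anything the hospital did; and case severity independently affects the outcome. The pooled gap is confounded — condition on case severity.
Standardising Hospital M to the population case severity mix: 0.320·806/1135 + 0.333·237/667 + 0.347·72/198 = 0.472.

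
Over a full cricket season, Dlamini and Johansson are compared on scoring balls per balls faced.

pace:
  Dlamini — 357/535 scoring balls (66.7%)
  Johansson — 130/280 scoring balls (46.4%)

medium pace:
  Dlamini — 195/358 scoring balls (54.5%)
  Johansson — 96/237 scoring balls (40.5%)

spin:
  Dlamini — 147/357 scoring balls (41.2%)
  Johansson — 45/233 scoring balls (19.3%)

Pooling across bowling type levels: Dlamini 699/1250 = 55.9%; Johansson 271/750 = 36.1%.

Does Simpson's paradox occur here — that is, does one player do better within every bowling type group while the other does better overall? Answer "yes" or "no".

Within each bowling type level (pace 66.7% vs 46.4%; medium pace 54.5% vs 40.5%; spin 41.2% vs 19.3%), Dlamini has the higher rate every time. Pooled: 55.9% vs 36.1% — Dlamini has the higher rate overall. They agree.

no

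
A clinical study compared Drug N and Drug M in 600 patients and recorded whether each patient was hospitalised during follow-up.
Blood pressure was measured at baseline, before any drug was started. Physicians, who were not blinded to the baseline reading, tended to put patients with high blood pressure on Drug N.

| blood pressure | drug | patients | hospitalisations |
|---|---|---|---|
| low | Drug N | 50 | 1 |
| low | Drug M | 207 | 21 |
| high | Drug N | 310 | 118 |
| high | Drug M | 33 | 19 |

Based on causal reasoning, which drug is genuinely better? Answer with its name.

Drug N

The blood pressure-specific comparison favours Drug N throughout, but the pooled figures favour Drug M. The question is whether to condition on blood pressure.
Since blood pressure is a pre-existing factor (not a product of the drug) and it affects the outcome on its own, it is a confounder. The stratified rates, not the pooled rate, identify the causal effect.
Within each level — low: 2.0% vs 10.1%; high: 38.1% vs 57.6% — Drug N is lower every time.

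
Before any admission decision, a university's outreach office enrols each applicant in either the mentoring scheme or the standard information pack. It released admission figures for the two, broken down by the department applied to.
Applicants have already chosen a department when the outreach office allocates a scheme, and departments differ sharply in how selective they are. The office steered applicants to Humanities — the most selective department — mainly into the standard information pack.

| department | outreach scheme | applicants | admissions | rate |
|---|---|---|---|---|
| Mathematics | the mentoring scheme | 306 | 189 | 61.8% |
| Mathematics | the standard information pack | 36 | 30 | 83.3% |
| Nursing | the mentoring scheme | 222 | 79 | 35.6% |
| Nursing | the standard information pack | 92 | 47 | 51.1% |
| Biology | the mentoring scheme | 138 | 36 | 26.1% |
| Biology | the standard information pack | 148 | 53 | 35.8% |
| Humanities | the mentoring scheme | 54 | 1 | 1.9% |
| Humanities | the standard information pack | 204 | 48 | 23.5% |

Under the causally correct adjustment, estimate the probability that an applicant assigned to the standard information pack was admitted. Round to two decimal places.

0.51

The department-specific comparison favours the standard information pack throughout, but the pooled figures favour the mentoring scheme. The question is whether to condition on department.
Department differs across outreach schemes for reasons unrelated to any effect of the outreach scheme itself, and it separately predicts the outcome — a classic confounder. We must compare within department levels.
Standardising the standard information pack to the population department mix: 0.285·30/36 + 0.262·47/92 + 0.238·53/148 + 0.215·48/204 = 0.507.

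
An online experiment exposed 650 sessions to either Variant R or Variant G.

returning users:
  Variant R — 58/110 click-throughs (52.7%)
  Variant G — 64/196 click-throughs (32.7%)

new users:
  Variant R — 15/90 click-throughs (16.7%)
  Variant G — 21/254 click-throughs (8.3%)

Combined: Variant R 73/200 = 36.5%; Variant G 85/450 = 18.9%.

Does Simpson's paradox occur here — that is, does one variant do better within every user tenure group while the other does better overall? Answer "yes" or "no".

Within each user tenure level (returning users 52.7% vs 32.7%; new users 16.7% vs 8.3%), Variant R has the higher rate every time. Pooled: 36.5% vs 18.9% — Variant R has the higher rate overall. They agree.

no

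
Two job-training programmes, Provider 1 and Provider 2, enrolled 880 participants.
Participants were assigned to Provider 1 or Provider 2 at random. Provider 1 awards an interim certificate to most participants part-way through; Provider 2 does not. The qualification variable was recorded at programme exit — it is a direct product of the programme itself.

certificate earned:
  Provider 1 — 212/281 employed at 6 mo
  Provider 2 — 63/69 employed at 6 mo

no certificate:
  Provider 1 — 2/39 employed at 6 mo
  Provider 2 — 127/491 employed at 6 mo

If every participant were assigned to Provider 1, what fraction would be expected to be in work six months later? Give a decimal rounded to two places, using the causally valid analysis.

The distribution of qualification attained during the programme is itself part of what the programme does — it is an intermediate outcome. Holding it fixed would remove that part of the effect; the total effect is the pooled difference.
So P(outcome | do(Provider 1)) is just the pooled rate for Provider 1: 214/320 = 0.669.

0.67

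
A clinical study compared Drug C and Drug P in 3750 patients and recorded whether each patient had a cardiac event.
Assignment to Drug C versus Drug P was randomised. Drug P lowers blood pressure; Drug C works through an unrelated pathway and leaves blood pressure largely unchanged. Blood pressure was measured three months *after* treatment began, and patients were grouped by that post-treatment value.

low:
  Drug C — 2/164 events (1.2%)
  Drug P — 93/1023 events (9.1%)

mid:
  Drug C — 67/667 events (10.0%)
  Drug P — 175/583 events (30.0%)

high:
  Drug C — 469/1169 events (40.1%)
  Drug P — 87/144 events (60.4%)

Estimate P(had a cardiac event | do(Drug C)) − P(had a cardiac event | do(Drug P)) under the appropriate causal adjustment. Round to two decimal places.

Blood pressure here is a post-treatment variable shaped by the drug; conditioning on it would introduce bias rather than remove it. The overall comparison is the causal one.
The causal difference is the pooled difference: 0.269 − 0.203 = +0.066.

+0.07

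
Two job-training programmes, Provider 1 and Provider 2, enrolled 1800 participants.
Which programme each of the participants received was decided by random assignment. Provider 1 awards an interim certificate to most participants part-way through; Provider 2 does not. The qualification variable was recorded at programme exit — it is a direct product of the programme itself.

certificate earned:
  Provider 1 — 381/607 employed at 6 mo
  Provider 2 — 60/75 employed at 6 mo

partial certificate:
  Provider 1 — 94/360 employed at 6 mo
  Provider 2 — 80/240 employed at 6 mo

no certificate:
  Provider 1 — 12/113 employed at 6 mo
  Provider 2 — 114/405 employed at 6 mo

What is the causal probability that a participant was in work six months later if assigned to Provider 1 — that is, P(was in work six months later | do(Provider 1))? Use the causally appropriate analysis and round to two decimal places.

0.45

Qualification attained during the programme lies on the pathway programme → qualification attained during the programme → outcome, so adjusting for it blocks the indirect effect. For the total causal effect of programme, use the unadjusted pooled rates.
So P(outcome | do(Provider 1)) is just the pooled rate for Provider 1: 487/1080 = 0.451.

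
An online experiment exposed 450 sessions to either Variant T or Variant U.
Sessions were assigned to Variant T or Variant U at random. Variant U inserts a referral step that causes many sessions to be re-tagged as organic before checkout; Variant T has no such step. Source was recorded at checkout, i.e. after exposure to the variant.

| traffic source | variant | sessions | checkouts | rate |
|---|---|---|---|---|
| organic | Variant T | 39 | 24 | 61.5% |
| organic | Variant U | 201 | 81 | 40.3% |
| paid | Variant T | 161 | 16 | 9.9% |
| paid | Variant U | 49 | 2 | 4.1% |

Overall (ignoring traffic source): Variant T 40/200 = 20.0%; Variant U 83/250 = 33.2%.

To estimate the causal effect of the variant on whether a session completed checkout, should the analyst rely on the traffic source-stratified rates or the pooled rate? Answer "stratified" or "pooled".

pooled

Traffic source lies on the pathway variant → traffic source → outcome, so adjusting for it blocks the indirect effect. For the total causal effect of variant, use the unadjusted pooled rates.
Pooled: Variant T 20.0% vs Variant U 33.2%; Variant U is higher overall.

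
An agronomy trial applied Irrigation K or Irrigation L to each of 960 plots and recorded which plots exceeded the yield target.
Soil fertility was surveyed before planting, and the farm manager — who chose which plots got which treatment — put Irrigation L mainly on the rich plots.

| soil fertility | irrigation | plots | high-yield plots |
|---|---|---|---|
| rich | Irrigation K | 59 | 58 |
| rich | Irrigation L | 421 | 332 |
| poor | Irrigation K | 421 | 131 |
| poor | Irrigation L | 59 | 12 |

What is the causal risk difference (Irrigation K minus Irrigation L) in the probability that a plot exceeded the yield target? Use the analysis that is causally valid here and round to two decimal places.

+0.15

Soil fertility satisfies the back-door criterion: it is not a descendant of the irrigation, and it blocks the spurious path from irrigation to outcome. Adjusting for it (i.e., using the within-soil fertility rates) gives the causal effect.
Adjusting over the population distribution of soil fertility: 0.500·(0.983−0.789) + 0.500·(0.311−0.203) = +0.151.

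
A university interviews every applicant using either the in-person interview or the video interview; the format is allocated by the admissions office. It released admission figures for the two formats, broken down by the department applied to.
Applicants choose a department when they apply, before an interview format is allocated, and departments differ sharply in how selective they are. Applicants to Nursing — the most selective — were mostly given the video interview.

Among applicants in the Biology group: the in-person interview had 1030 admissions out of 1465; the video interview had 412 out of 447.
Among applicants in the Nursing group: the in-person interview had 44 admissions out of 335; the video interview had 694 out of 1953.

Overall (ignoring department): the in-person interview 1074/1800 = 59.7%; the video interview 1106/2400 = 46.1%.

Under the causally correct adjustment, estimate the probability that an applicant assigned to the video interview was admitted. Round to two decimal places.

The department-specific comparison favours the video interview throughout, but the pooled figures favour the in-person interview. The question is whether to condition on department.
Department is set before the interview format has any effect — it is not caused by the interview format — and it independently drives the outcome. That makes it a confounder, so the causal comparison is within department levels.
Standardising the video interview to the population department mix: 0.455·412/447 + 0.545·694/1953 = 0.613.

0.61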